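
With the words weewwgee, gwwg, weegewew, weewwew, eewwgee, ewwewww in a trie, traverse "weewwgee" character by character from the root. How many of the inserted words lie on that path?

1

Traverse "weewwgee" character by character; count nodes along the way that are marked as word ends.
Prefixes of the query that are stored words: "weewwgee"
Count: 1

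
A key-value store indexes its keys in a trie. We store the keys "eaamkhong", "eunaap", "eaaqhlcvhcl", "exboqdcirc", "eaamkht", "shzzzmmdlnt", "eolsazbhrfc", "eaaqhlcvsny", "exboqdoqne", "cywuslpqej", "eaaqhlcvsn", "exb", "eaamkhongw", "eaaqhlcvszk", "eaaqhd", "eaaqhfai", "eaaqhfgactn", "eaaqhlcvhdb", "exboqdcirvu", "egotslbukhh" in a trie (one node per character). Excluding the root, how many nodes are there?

Insert word by word; a character creates a node only if that edge doesn't already exist:
  "eaamkhong" → 9 new (e, a, a, m, k, h, o, n, g)
  "eunaap" → prefix "e" already present; 5 new (u, n, a, a, p)
  "eaaqhlcvhcl" → prefix "eaa" already present; 8 new (q, h, l, c, v, h, c, l)
  "exboqdcirc" → prefix "e" already present; 9 new (x, b, o, q, d, c, i, r, c)
  "eaamkht" → prefix "eaamkh" already present; 1 new (t)
  "shzzzmmdlnt" → 11 new (s, h, z, z, z, m, m, d, l, n, t)
  "eolsazbhrfc" → prefix "e" already present; 10 new (o, l, s, a, z, b, h, r, f, c)
  "eaaqhlcvsny" → prefix "eaaqhlcv" already present; 3 new (s, n, y)
  "exboqdoqne" → prefix "exboqd" already present; 4 new (o, q, n, e)
  "cywuslpqej" → 10 new (c, y, w, u, s, l, p, q, e, j)
  "eaaqhlcvsn" → prefix "eaaqhlcvsn" already present; 0 new (none)
  "exb" → prefix "exb" already present; 0 new (none)
  "eaamkhongw" → prefix "eaamkhong" already present; 1 new (w)
  "eaaqhlcvszk" → prefix "eaaqhlcvs" already present; 2 new (z, k)
  "eaaqhd" → prefix "eaaqh" already present; 1 new (d)
  "eaaqhfai" → prefix "eaaqh" already present; 3 new (f, a, i)
  "eaaqhfgactn" → prefix "eaaqhf" already present; 5 new (g, a, c, t, n)
  "eaaqhlcvhdb" → prefix "eaaqhlcvh" already present; 2 new (d, b)
  "exboqdcirvu" → prefix "exboqdcir" already present; 2 new (v, u)
  "egotslbukhh" → prefix "e" already present; 10 new (g, o, t, s, l, b, u, k, h, h)
Total nodes = 9 + 5 + 8 + 9 + 1 + 11 + 10 + 3 + 4 + 10 + 0 + 0 + 1 + 2 + 1 + 3 + 5 + 2 + 2 + 10 = 96

96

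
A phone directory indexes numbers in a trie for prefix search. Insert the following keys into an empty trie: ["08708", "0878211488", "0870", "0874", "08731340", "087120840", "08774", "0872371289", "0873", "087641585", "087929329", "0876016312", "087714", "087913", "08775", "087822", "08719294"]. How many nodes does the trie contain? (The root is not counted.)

61

For each word, the new-node count is its length minus the longest prefix already in the trie:
  "08708" → 5 new (0, 8, 7, 0, 8)
  "0878211488" → prefix "087" already present; 7 new (8, 2, 1, 1, 4, 8, 8)
  "0870" → prefix "0870" already present; 0 new (none)
  "0874" → prefix "087" already present; 1 new (4)
  "08731340" → prefix "087" already present; 5 new (3, 1, 3, 4, 0)
  "087120840" → prefix "087" already present; 6 new (1, 2, 0, 8, 4, 0)
  "08774" → prefix "087" already present; 2 new (7, 4)
  "0872371289" → prefix "087" already present; 7 new (2, 3, 7, 1, 2, 8, 9)
  "0873" → prefix "0873" already present; 0 new (none)
  "087641585" → prefix "087" already present; 6 new (6, 4, 1, 5, 8, 5)
  "087929329" → prefix "087" already present; 6 new (9, 2, 9, 3, 2, 9)
  "0876016312" → prefix "0876" already present; 6 new (0, 1, 6, 3, 1, 2)
  "087714" → prefix "0877" already present; 2 new (1, 4)
  "087913" → prefix "0879" already present; 2 new (1, 3)
  "08775" → prefix "0877" already present; 1 new (5)
  "087822" → prefix "08782" already present; 1 new (2)
  "08719294" → prefix "0871" already present; 4 new (9, 2, 9, 4)
Total nodes = 5 + 7 + 0 + 1 + 5 + 6 + 2 + 7 + 0 + 6 + 6 + 6 + 2 + 2 + 1 + 1 + 4 = 61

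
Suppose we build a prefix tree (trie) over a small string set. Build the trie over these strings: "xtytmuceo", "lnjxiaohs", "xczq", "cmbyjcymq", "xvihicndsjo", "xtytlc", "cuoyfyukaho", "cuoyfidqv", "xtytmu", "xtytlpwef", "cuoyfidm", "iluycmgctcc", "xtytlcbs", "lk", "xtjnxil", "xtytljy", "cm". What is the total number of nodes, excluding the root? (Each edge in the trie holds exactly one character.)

Count nodes per top-level branch (shared prefixes stored once):
  'c'-branch (cm, cmbyjcymq, cuoyfidm, cuoyfidqv, cuoyfyukaho): 24 nodes
  'i'-branch (iluycmgctcc): 11 nodes
  'l'-branch (lk, lnjxiaohs): 10 nodes
  'x'-branch (xczq, xtjnxil, xtytlc, xtytlcbs, xtytljy, xtytlpwef, xtytmu, xtytmuceo, xvihicndsjo): 37 nodes
Sum: 82

82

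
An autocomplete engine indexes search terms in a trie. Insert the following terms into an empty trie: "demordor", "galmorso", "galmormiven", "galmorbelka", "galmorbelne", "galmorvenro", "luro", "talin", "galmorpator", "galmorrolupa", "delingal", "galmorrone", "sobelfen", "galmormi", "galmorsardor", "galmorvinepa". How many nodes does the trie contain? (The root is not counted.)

79

Insert word by word; a character creates a node only if that edge doesn't already exist:
  "demordor" → 8 new (d, e, m, o, r, d, o, r)
  "galmorso" → 8 new (g, a, l, m, o, r, s, o)
  "galmormiven" → prefix "galmor" already present; 5 new (m, i, v, e, n)
  "galmorbelka" → prefix "galmor" already present; 5 new (b, e, l, k, a)
  "galmorbelne" → prefix "galmorbel" already present; 2 new (n, e)
  "galmorvenro" → prefix "galmor" already present; 5 new (v, e, n, r, o)
  "luro" → 4 new (l, u, r, o)
  "talin" → 5 new (t, a, l, i, n)
  "galmorpator" → prefix "galmor" already present; 5 new (p, a, t, o, r)
  "galmorrolupa" → prefix "galmor" already present; 6 new (r, o, l, u, p, a)
  "delingal" → prefix "de" already present; 6 new (l, i, n, g, a, l)
  "galmorrone" → prefix "galmorro" already present; 2 new (n, e)
  "sobelfen" → 8 new (s, o, b, e, l, f, e, n)
  "galmormi" → prefix "galmormi" already present; 0 new (none)
  "galmorsardor" → prefix "galmors" already present; 5 new (a, r, d, o, r)
  "galmorvinepa" → prefix "galmorv" already present; 5 new (i, n, e, p, a)
Total nodes = 8 + 8 + 5 + 5 + 2 + 5 + 4 + 5 + 5 + 6 + 6 + 2 + 8 + 0 + 5 + 5 = 79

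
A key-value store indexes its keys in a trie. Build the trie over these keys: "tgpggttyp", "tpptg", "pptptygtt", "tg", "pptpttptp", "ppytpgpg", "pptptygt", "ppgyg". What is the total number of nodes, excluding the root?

For each word, the new-node count is its length minus the longest prefix already in the trie:
  "tgpggttyp" → 9 new (t, g, p, g, g, t, t, y, p)
  "tpptg" → prefix "t" already present; 4 new (p, p, t, g)
  "pptptygtt" → 9 new (p, p, t, p, t, y, g, t, t)
  "tg" → prefix "tg" already present; 0 new (none)
  "pptpttptp" → prefix "pptpt" already present; 4 new (t, p, t, p)
  "ppytpgpg" → prefix "pp" already present; 6 new (y, t, p, g, p, g)
  "pptptygt" → prefix "pptptygt" already present; 0 new (none)
  "ppgyg" → prefix "pp" already present; 3 new (g, y, g)
Total nodes = 9 + 4 + 9 + 0 + 4 + 6 + 0 + 3 = 35

35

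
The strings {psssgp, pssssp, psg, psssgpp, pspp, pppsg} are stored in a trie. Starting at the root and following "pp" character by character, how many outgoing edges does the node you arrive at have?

1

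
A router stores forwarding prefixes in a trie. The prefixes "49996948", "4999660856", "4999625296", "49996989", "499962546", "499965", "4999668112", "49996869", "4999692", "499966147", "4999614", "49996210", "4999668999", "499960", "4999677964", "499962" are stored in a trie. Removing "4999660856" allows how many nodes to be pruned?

4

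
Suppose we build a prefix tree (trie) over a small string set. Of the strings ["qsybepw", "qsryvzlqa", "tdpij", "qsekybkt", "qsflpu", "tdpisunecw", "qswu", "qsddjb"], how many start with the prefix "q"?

6

Filter for entries beginning with "q":
Matches: "qsddjb", "qsekybkt", "qsflpu", "qsryvzlqa", "qswu", "qsybepw"
Count: 6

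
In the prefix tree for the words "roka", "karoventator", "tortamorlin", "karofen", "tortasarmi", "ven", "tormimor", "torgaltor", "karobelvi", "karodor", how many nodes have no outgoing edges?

10

A leaf is a node with no children — equivalently, the end of a word that is not a proper prefix of any other stored word.
Those words: "karobelvi", "karodor", "karofen", "karoventator", "roka", "torgaltor", "tormimor", "tortamorlin", "tortasarmi", "ven"
Leaf count: 10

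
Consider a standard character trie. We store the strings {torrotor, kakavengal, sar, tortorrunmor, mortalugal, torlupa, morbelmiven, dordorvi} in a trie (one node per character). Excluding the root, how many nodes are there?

60

Trace insertions, counting only characters that open a new branch:
  "torrotor" → 8 new (t, o, r, r, o, t, o, r)
  "kakavengal" → 10 new (k, a, k, a, v, e, n, g, a, l)
  "sar" → 3 new (s, a, r)
  "tortorrunmor" → prefix "tor" already present; 9 new (t, o, r, r, u, n, m, o, r)
  "mortalugal" → 10 new (m, o, r, t, a, l, u, g, a, l)
  "torlupa" → prefix "tor" already present; 4 new (l, u, p, a)
  "morbelmiven" → prefix "mor" already present; 8 new (b, e, l, m, i, v, e, n)
  "dordorvi" → 8 new (d, o, r, d, o, r, v, i)
Total nodes = 8 + 10 + 3 + 9 + 10 + 4 + 8 + 8 = 60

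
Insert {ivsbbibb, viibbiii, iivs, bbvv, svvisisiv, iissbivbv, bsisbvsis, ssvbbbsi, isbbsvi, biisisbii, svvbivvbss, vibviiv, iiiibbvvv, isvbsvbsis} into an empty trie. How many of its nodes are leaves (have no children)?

A leaf is a node with no children — equivalently, the end of a word that is not a proper prefix of any other stored word.
Those words: "bbvv", "biisisbii", "bsisbvsis", "iiiibbvvv", "iissbivbv", "iivs", "isbbsvi", "isvbsvbsis", "ivsbbibb", "ssvbbbsi", "svvbivvbss", "svvisisiv", "vibviiv", "viibbiii"
Leaf count: 14

14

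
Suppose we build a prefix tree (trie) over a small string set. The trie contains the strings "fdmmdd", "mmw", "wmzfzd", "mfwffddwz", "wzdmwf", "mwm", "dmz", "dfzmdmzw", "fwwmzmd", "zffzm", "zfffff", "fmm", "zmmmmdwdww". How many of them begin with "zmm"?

Filter for entries beginning with "zmm":
Matches: "zmmmmdwdww"
Count: 1

1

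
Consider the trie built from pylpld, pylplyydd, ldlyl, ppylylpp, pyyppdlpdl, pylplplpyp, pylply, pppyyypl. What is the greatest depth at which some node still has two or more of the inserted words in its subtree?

The deepest shared node is where two words last agree before diverging.
e.g. "pylply" and "pylplyydd" share the prefix "pylply" of length 6; no pair shares a longer one.
Longest shared-prefix length: 6

6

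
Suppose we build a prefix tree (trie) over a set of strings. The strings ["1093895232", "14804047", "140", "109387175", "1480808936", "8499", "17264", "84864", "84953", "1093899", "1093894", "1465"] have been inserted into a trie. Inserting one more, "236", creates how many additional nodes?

Nothing in the trie begins with "2"; the whole of "236" is new.
3 − 0 = 3 new nodes.

3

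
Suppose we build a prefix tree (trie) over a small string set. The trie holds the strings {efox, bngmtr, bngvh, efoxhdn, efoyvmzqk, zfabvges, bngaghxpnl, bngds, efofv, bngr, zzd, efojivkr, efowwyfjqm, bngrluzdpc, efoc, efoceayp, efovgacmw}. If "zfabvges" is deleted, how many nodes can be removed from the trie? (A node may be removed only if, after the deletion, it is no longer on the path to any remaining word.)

A node on "zfabvges"'s path can go only if nothing else ends at it or branches off below it.
The suffix "fabvges" (7 nodes) is used only by "zfabvges"; the node for "z" still has the child "z", so pruning stops there.
Nodes removed: 7

7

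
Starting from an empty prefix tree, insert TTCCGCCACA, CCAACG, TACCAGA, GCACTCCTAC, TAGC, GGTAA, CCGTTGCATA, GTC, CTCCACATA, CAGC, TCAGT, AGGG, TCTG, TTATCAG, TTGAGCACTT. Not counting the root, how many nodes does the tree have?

Trace insertions, counting only characters that open a new branch:
  "TTCCGCCACA" → 10 new (T, T, C, C, G, C, C, A, C, A)
  "CCAACG" → 6 new (C, C, A, A, C, G)
  "TACCAGA" → prefix "T" already present; 6 new (A, C, C, A, G, A)
  "GCACTCCTAC" → 10 new (G, C, A, C, T, C, C, T, A, C)
  "TAGC" → prefix "TA" already present; 2 new (G, C)
  "GGTAA" → prefix "G" already present; 4 new (G, T, A, A)
  "CCGTTGCATA" → prefix "CC" already present; 8 new (G, T, T, G, C, A, T, A)
  "GTC" → prefix "G" already present; 2 new (T, C)
  "CTCCACATA" → prefix "C" already present; 8 new (T, C, C, A, C, A, T, A)
  "CAGC" → prefix "C" already present; 3 new (A, G, C)
  "TCAGT" → prefix "T" already present; 4 new (C, A, G, T)
  "AGGG" → 4 new (A, G, G, G)
  "TCTG" → prefix "TC" already present; 2 new (T, G)
  "TTATCAG" → prefix "TT" already present; 5 new (A, T, C, A, G)
  "TTGAGCACTT" → prefix "TT" already present; 8 new (G, A, G, C, A, C, T, T)
Total nodes = 10 + 6 + 6 + 10 + 2 + 4 + 8 + 2 + 8 + 3 + 4 + 4 + 2 + 5 + 8 = 82

82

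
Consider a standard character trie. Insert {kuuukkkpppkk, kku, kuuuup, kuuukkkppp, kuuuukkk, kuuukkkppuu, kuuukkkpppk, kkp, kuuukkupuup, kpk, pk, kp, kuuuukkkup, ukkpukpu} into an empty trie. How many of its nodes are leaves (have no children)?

Leaves are exactly the stored words that no other stored word extends.
Those words: "kkp", "kku", "kpk", "kuuukkkpppkk", "kuuukkkppuu", "kuuukkupuup", "kuuuukkkup", "kuuuup", "pk", "ukkpukpu"
Leaf count: 10

10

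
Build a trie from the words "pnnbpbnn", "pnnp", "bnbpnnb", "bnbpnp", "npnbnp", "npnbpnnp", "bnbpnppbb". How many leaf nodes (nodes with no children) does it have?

Leaves are exactly the stored words that no other stored word extends.
Those words: "bnbpnnb", "bnbpnppbb", "npnbnp", "npnbpnnp", "pnnbpbnn", "pnnp"
Leaf count: 6

6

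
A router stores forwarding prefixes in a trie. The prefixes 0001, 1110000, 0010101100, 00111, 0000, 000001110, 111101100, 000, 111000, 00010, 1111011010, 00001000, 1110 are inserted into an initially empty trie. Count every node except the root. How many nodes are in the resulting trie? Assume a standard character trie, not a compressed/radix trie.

Trie structure (* marks end of a word):
(root)
├─ 0
│  └─ 0
│     ├─ 0 *
│     │  ├─ 0 *
│     │  │  ├─ 0
│     │  │  │  └─ 1
│     │  │  │     └─ 1
│     │  │  │        └─ 1
│     │  │  │           └─ 0 *
│     │  │  └─ 1
│     │  │     └─ 0
│     │  │        └─ 0
│     │  │           └─ 0 *
│     │  └─ 1 *
│     │     └─ 0 *
│     └─ 1
│        ├─ 0
│        │  └─ 1
│        │     └─ 0
│        │        └─ 1
│        │           └─ 1
│        │              └─ 0
│        │                 └─ 0 *
│        └─ 1
│           └─ 1 *
└─ 1
   └─ 1
      └─ 1
         ├─ 0 *
         │  └─ 0
         │     └─ 0 *
         │        └─ 0 *
         └─ 1
            └─ 0
               └─ 1
                  └─ 1
                     └─ 0
                        ├─ 0 *
                        └─ 1
                           └─ 0 *
Counting every labelled node above: 40.

40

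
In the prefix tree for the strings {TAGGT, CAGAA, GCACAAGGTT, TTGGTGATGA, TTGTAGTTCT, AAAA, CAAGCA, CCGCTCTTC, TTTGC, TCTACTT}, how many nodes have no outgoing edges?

A leaf is a node with no children — equivalently, the end of a word that is not a proper prefix of any other stored word.
Those words: "AAAA", "CAAGCA", "CAGAA", "CCGCTCTTC", "GCACAAGGTT", "TAGGT", "TCTACTT", "TTGGTGATGA", "TTGTAGTTCT", "TTTGC"
Leaf count: 10

10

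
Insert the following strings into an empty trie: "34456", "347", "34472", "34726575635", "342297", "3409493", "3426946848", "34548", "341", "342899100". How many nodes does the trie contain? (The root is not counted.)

42

For each word, the new-node count is its length minus the longest prefix already in the trie:
  "34456" → 5 new (3, 4, 4, 5, 6)
  "347" → prefix "34" already present; 1 new (7)
  "34472" → prefix "344" already present; 2 new (7, 2)
  "34726575635" → prefix "347" already present; 8 new (2, 6, 5, 7, 5, 6, 3, 5)
  "342297" → prefix "34" already present; 4 new (2, 2, 9, 7)
  "3409493" → prefix "34" already present; 5 new (0, 9, 4, 9, 3)
  "3426946848" → prefix "342" already present; 7 new (6, 9, 4, 6, 8, 4, 8)
  "34548" → prefix "34" already present; 3 new (5, 4, 8)
  "341" → prefix "34" already present; 1 new (1)
  "342899100" → prefix "342" already present; 6 new (8, 9, 9, 1, 0, 0)
Total nodes = 5 + 1 + 2 + 8 + 4 + 5 + 7 + 3 + 1 + 6 = 42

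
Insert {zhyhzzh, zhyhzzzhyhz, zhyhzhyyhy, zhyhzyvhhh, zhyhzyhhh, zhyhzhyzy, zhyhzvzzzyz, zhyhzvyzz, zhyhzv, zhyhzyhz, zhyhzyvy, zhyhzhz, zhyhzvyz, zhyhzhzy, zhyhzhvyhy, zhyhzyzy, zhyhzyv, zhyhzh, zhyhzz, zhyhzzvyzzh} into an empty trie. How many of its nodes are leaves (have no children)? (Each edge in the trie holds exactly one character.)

14

A leaf is a node with no children — equivalently, the end of a word that is not a proper prefix of any other stored word.
Those words: "zhyhzhvyhy", "zhyhzhyyhy", "zhyhzhyzy", "zhyhzhzy", "zhyhzvyzz", "zhyhzvzzzyz", "zhyhzyhhh", "zhyhzyhz", "zhyhzyvhhh", "zhyhzyvy", "zhyhzyzy", "zhyhzzh", "zhyhzzvyzzh", "zhyhzzzhyhz"
Leaf count: 14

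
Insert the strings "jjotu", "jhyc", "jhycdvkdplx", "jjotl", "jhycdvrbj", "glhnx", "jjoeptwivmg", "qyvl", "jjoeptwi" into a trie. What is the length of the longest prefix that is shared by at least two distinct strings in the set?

The deepest shared node is where two words last agree before diverging.
e.g. "jjoeptwi" and "jjoeptwivmg" share the prefix "jjoeptwi" of length 8; no pair shares a longer one.
Longest shared-prefix length: 8

8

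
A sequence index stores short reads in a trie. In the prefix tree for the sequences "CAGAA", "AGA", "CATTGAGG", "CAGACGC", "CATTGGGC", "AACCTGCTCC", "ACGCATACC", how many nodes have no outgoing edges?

7

Leaves are exactly the stored words that no other stored word extends.
Those words: "AACCTGCTCC", "ACGCATACC", "AGA", "CAGAA", "CAGACGC", "CATTGAGG", "CATTGGGC"
Leaf count: 7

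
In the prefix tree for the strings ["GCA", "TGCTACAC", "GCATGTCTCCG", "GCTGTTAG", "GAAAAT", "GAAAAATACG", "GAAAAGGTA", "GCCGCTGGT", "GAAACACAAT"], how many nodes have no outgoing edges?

8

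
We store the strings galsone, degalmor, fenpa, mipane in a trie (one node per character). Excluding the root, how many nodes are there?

Insert word by word; a character creates a node only if that edge doesn't already exist:
  "galsone" → 7 new (g, a, l, s, o, n, e)
  "degalmor" → 8 new (d, e, g, a, l, m, o, r)
  "fenpa" → 5 new (f, e, n, p, a)
  "mipane" → 6 new (m, i, p, a, n, e)
Total nodes = 7 + 8 + 5 + 6 = 26

26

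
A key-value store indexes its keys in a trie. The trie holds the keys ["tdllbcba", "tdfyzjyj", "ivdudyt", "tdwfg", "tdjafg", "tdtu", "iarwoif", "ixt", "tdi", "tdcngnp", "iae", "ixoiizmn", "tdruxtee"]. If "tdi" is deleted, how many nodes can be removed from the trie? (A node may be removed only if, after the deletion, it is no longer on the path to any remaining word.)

A node on "tdi"'s path can go only if nothing else ends at it or branches off below it.
The suffix "i" (1 node) is used only by "tdi"; the node for "td" still has the child "l", so pruning stops there.
Nodes removed: 1

1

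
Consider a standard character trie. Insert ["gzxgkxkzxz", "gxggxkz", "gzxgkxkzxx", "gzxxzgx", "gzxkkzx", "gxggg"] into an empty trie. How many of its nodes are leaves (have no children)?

6

A leaf is a node with no children — equivalently, the end of a word that is not a proper prefix of any other stored word.
Those words: "gxggg", "gxggxkz", "gzxgkxkzxx", "gzxgkxkzxz", "gzxkkzx", "gzxxzgx"
Leaf count: 6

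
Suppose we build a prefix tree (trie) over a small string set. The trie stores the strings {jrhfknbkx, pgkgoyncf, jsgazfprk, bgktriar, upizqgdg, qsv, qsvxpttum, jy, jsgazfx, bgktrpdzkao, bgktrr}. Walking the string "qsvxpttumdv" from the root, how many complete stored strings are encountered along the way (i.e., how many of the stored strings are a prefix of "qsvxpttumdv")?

2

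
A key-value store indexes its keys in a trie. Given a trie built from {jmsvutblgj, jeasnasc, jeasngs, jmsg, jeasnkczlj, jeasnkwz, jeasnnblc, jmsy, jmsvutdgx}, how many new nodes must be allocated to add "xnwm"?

4

Nothing in the trie begins with "x"; the whole of "xnwm" is new.
4 − 0 = 4 new nodes.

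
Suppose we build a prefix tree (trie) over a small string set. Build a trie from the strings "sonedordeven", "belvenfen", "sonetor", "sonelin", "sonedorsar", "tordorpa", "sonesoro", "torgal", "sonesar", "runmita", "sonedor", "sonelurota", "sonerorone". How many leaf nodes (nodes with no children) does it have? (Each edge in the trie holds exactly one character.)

Leaves are exactly the stored words that no other stored word extends.
Those words: "belvenfen", "runmita", "sonedordeven", "sonedorsar", "sonelin", "sonelurota", "sonerorone", "sonesar", "sonesoro", "sonetor", "tordorpa", "torgal"
Leaf count: 12

12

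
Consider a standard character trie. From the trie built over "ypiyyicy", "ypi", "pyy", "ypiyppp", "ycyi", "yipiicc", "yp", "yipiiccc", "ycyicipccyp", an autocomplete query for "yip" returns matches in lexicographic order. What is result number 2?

DFS of the "yip" subtree visits, in order: "yipiicc", "yipiiccc"
The 2nd is yipiiccc.

yipiiccc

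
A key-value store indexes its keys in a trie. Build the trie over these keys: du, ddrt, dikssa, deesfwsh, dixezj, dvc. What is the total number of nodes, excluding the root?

23

Trace insertions, counting only characters that open a new branch:
  "du" → 2 new (d, u)
  "ddrt" → prefix "d" already present; 3 new (d, r, t)
  "dikssa" → prefix "d" already present; 5 new (i, k, s, s, a)
  "deesfwsh" → prefix "d" already present; 7 new (e, e, s, f, w, s, h)
  "dixezj" → prefix "di" already present; 4 new (x, e, z, j)
  "dvc" → prefix "d" already present; 2 new (v, c)
Total nodes = 2 + 3 + 5 + 7 + 4 + 2 = 23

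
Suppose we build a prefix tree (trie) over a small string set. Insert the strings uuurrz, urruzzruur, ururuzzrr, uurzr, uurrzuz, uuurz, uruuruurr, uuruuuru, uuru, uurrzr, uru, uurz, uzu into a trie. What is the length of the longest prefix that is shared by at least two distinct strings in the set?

5

The deepest shared node is where two words last agree before diverging.
e.g. "uurrzr" and "uurrzuz" share the prefix "uurrz" of length 5; no pair shares a longer one.
Longest shared-prefix length: 5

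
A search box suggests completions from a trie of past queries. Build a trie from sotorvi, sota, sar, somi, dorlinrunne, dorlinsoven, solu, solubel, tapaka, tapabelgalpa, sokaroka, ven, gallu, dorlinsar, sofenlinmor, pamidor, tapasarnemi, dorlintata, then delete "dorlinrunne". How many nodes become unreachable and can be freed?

5

Walk "dorlinrunne" from the leaf back toward the root, removing each node that no remaining word uses.
The suffix "runne" (5 nodes) is used only by "dorlinrunne"; the node for "dorlin" still has the child "s", so pruning stops there.
Nodes removed: 5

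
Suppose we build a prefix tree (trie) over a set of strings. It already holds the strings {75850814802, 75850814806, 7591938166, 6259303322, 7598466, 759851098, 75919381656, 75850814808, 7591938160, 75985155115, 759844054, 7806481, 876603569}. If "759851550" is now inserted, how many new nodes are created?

1

Walking "759851550" from the root, the first 8 characters ("75985155") follow existing edges; "0" is the first miss.
Each of the 1 remaining characters creates one node.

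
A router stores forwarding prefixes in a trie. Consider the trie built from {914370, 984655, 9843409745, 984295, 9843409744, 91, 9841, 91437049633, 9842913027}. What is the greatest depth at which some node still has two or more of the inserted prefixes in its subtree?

9

The deepest shared node is where two words last agree before diverging.
"9843409744" and "9843409745" agree on "984340974" (9 characters) before diverging; nothing deeper is shared.
Longest shared-prefix length: 9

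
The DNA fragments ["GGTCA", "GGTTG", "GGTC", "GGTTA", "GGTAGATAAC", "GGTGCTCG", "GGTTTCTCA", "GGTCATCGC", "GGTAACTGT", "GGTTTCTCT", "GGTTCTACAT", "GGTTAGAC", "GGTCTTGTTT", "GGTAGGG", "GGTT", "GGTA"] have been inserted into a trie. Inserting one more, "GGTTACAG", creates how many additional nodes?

3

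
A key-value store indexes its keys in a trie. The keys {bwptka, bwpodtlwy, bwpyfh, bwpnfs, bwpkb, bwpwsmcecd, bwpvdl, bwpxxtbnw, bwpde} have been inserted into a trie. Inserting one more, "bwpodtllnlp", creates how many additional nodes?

4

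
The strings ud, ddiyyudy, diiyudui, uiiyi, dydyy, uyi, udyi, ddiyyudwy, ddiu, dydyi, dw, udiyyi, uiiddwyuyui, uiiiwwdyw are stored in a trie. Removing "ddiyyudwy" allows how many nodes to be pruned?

After clearing the end-marker at "ddiyyudwy", prune upward until reaching a node still needed by another word.
The suffix "wy" (2 nodes) is used only by "ddiyyudwy"; the node for "ddiyyud" still has the child "y", so pruning stops there.
Nodes removed: 2

2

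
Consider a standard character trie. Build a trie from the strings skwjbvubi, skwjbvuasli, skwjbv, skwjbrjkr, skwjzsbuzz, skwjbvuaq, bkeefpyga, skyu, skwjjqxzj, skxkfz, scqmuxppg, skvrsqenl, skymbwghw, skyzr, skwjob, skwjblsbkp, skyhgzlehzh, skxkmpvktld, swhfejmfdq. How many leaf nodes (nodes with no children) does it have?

A leaf is a node with no children — equivalently, the end of a word that is not a proper prefix of any other stored word.
Those words: "bkeefpyga", "scqmuxppg", "skvrsqenl", "skwjblsbkp", "skwjbrjkr", "skwjbvuaq", "skwjbvuasli", "skwjbvubi", "skwjjqxzj", "skwjob", "skwjzsbuzz", "skxkfz", "skxkmpvktld", "skyhgzlehzh", "skymbwghw", "skyu", "skyzr", "swhfejmfdq"
Leaf count: 18

18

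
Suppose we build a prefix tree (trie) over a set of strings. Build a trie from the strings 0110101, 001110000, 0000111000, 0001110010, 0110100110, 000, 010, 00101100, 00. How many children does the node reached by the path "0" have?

Follow the path "0" to its node, then look at its outgoing edges.
Distinct next characters after "0": 0, 1.
That node has 2 child edges.

2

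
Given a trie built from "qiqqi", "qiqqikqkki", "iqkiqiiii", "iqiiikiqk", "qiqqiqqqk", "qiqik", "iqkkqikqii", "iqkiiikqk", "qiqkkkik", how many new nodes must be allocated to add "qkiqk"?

"q" is already a path in the trie; the remaining "kiqk" must be added.
Each of the 4 remaining characters creates one node.

4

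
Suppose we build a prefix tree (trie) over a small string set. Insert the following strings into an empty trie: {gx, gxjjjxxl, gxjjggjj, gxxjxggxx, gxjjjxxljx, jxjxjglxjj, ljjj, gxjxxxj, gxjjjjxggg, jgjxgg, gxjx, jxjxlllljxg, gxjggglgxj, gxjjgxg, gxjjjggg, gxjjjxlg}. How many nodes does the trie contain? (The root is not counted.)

70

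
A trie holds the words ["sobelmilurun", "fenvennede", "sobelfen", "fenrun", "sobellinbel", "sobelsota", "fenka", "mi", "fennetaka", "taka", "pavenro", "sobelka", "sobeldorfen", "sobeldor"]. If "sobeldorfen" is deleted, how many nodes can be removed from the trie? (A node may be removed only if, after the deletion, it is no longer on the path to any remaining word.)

A node on "sobeldorfen"'s path can go only if nothing else ends at it or branches off below it.
The suffix "fen" (3 nodes) is used only by "sobeldorfen"; "sobeldor" is itself a stored word, so pruning stops there.
Nodes removed: 3

3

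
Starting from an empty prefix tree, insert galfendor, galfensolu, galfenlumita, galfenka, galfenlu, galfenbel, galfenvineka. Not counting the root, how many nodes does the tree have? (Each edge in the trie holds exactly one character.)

30

Trie structure (* marks end of a word):
(root)
└─ g
   └─ a
      └─ l
         └─ f
            └─ e
               └─ n
                  ├─ b
                  │  └─ e
                  │     └─ l *
                  ├─ d
                  │  └─ o
                  │     └─ r *
                  ├─ k
                  │  └─ a *
                  ├─ l
                  │  └─ u *
                  │     └─ m
                  │        └─ i
                  │           └─ t
                  │              └─ a *
                  ├─ s
                  │  └─ o
                  │     └─ l
                  │        └─ u *
                  └─ v
                     └─ i
                        └─ n
                           └─ e
                              └─ k
                                 └─ a *
Counting every labelled node above: 30.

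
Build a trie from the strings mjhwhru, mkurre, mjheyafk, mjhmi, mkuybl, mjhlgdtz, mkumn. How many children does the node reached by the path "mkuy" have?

1

Follow the path "mkuy" to its node, then look at its outgoing edges.
Distinct next characters after "mkuy": b.
That node has 1 child edge.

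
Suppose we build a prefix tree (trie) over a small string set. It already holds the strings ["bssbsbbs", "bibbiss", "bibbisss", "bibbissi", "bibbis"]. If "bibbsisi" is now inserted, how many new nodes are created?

4

The longest prefix of "bibbsisi" already in the trie is "bibb" (length 4).
New nodes needed: |"bibbsisi"| − 4 = 8 − 4 = 4.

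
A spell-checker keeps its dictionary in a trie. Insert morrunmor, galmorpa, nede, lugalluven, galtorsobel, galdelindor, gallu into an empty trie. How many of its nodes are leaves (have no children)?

7

A leaf is a node with no children — equivalently, the end of a word that is not a proper prefix of any other stored word.
Those words: "galdelindor", "gallu", "galmorpa", "galtorsobel", "lugalluven", "morrunmor", "nede"
Leaf count: 7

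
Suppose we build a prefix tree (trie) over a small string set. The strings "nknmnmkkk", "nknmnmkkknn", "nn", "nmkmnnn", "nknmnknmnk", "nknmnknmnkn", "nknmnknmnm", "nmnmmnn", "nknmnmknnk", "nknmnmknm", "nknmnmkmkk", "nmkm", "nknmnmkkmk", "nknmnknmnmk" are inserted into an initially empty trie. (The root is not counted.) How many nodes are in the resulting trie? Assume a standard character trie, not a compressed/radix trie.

Count nodes per top-level branch (shared prefixes stored once):
  'n'-branch (nknmnknmnk, nknmnknmnkn, nknmnknmnm, nknmnknmnmk, nknmnmkkk, nknmnmkkknn, nknmnmkkmk, nknmnmkmkk, nknmnmknm, nknmnmknnk, nmkm, nmkmnnn, nmnmmnn, nn): 40 nodes
Sum: 40

40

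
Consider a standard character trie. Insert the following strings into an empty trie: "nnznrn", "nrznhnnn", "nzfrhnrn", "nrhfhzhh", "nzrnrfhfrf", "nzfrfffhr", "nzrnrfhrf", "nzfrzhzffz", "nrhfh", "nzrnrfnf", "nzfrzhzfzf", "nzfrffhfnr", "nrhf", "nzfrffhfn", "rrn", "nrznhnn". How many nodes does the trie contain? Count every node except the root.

Count nodes per top-level branch (shared prefixes stored once):
  'n'-branch (nnznrn, nrhf, nrhfh, nrhfhzhh, nrznhnn, nrznhnnn, nzfrfffhr, nzfrffhfn, nzfrffhfnr, nzfrhnrn, nzfrzhzffz, nzfrzhzfzf, nzrnrfhfrf, nzrnrfhrf, nzrnrfnf): 55 nodes
  'r'-branch (rrn): 3 nodes
Sum: 58

58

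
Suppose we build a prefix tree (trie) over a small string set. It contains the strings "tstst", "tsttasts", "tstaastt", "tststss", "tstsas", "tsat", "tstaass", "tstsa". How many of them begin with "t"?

8

Traverse to the node for "t", then collect every word in that subtree.
Words under "t": tsat, tstaass, tstaastt, tstsa, tstsas, tstst, tststss, tsttasts
Count: 8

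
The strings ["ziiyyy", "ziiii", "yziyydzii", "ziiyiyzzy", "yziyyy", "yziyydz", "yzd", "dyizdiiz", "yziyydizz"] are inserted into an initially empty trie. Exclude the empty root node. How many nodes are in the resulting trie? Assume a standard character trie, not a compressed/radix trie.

35

Count nodes per top-level branch (shared prefixes stored once):
  'd'-branch (dyizdiiz): 8 nodes
  'y'-branch (yzd, yziyydizz, yziyydz, yziyydzii, yziyyy): 14 nodes
  'z'-branch (ziiii, ziiyiyzzy, ziiyyy): 13 nodes
Sum: 35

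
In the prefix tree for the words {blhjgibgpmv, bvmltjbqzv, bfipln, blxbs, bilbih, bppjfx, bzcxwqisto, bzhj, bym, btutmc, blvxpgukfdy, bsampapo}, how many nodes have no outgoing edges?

12

A leaf is a node with no children — equivalently, the end of a word that is not a proper prefix of any other stored word.
Those words: "bfipln", "bilbih", "blhjgibgpmv", "blvxpgukfdy", "blxbs", "bppjfx", "bsampapo", "btutmc", "bvmltjbqzv", "bym", "bzcxwqisto", "bzhj"
Leaf count: 12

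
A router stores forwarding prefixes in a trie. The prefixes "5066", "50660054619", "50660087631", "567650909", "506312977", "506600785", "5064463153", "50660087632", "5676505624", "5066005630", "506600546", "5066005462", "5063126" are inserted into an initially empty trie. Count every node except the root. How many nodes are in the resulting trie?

50

Count nodes per top-level branch (shared prefixes stored once):
  '5'-branch (5063126, 506312977, 5064463153, 5066, 506600546, 50660054619, 5066005462, 5066005630, 506600785, 50660087631, 50660087632, 5676505624, 567650909): 50 nodes
Sum: 50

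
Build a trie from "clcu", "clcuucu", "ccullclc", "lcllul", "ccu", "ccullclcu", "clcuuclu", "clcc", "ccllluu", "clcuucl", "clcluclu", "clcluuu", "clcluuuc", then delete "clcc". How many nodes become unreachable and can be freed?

After clearing the end-marker at "clcc", prune upward until reaching a node still needed by another word.
The suffix "c" (1 node) is used only by "clcc"; the node for "clc" still has the child "u", so pruning stops there.
Nodes removed: 1

1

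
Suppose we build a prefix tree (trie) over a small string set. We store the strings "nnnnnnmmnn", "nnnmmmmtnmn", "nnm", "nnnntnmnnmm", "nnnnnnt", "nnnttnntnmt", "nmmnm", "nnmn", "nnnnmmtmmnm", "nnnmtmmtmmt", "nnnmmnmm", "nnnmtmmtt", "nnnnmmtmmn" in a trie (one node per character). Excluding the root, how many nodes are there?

58

Insert word by word; a character creates a node only if that edge doesn't already exist:
  "nnnnnnmmnn" → 10 new (n, n, n, n, n, n, m, m, n, n)
  "nnnmmmmtnmn" → prefix "nnn" already present; 8 new (m, m, m, m, t, n, m, n)
  "nnm" → prefix "nn" already present; 1 new (m)
  "nnnntnmnnmm" → prefix "nnnn" already present; 7 new (t, n, m, n, n, m, m)
  "nnnnnnt" → prefix "nnnnnn" already present; 1 new (t)
  "nnnttnntnmt" → prefix "nnn" already present; 8 new (t, t, n, n, t, n, m, t)
  "nmmnm" → prefix "n" already present; 4 new (m, m, n, m)
  "nnmn" → prefix "nnm" already present; 1 new (n)
  "nnnnmmtmmnm" → prefix "nnnn" already present; 7 new (m, m, t, m, m, n, m)
  "nnnmtmmtmmt" → prefix "nnnm" already present; 7 new (t, m, m, t, m, m, t)
  "nnnmmnmm" → prefix "nnnmm" already present; 3 new (n, m, m)
  "nnnmtmmtt" → prefix "nnnmtmmt" already present; 1 new (t)
  "nnnnmmtmmn" → prefix "nnnnmmtmmn" already present; 0 new (none)
Total nodes = 10 + 8 + 1 + 7 + 1 + 8 + 4 + 1 + 7 + 7 + 3 + 1 + 0 = 58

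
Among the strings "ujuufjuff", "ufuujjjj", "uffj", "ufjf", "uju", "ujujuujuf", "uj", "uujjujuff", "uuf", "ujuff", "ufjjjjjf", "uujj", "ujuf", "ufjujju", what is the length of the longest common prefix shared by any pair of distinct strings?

4

The deepest shared node is where two words last agree before diverging.
e.g. "ujuf" and "ujuff" share the prefix "ujuf" of length 4; no pair shares a longer one.
Longest shared-prefix length: 4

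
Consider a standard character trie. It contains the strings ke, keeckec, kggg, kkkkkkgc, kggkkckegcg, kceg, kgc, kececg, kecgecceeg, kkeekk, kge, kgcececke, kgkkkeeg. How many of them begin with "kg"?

6

Walk to "kg"; the words in its subtree are exactly those with that prefix.
Matches: "kgc", "kgcececke", "kge", "kggg", "kggkkckegcg", "kgkkkeeg"
Count: 6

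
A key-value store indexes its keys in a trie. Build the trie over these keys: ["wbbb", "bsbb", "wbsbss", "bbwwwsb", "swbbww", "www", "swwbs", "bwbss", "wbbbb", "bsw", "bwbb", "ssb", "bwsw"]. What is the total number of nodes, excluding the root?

Count nodes per top-level branch (shared prefixes stored once):
  'b'-branch (bbwwwsb, bsbb, bsw, bwbb, bwbss, bwsw): 18 nodes
  's'-branch (ssb, swbbww, swwbs): 11 nodes
  'w'-branch (wbbb, wbbbb, wbsbss, www): 11 nodes
Sum: 40

40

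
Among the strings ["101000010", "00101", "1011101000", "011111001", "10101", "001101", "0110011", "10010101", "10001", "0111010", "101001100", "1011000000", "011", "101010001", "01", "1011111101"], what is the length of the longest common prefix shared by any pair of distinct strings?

Look for the deepest trie node that still has at least two words in its subtree.
"101000010" and "101001100" agree on "10100" (5 characters) before diverging; nothing deeper is shared.
Longest shared-prefix length: 5

5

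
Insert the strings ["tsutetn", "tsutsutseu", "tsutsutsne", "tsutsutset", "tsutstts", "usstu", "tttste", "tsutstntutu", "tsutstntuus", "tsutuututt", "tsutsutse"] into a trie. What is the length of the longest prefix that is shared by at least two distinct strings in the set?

9

The deepest shared node is where two words last agree before diverging.
"tsutstntutu" and "tsutstntuus" agree on "tsutstntu" (9 characters) before diverging; nothing deeper is shared.
Longest shared-prefix length: 9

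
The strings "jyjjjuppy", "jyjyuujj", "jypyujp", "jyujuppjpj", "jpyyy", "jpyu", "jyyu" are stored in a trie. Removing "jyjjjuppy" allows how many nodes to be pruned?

6

A node on "jyjjjuppy"'s path can go only if nothing else ends at it or branches off below it.
The suffix "jjuppy" (6 nodes) is used only by "jyjjjuppy"; the node for "jyj" still has the child "y", so pruning stops there.
Nodes removed: 6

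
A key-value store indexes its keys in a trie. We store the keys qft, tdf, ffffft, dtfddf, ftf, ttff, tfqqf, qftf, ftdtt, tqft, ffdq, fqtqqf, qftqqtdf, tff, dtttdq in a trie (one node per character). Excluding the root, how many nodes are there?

51

Trace insertions, counting only characters that open a new branch:
  "qft" → 3 new (q, f, t)
  "tdf" → 3 new (t, d, f)
  "ffffft" → 6 new (f, f, f, f, f, t)
  "dtfddf" → 6 new (d, t, f, d, d, f)
  "ftf" → prefix "f" already present; 2 new (t, f)
  "ttff" → prefix "t" already present; 3 new (t, f, f)
  "tfqqf" → prefix "t" already present; 4 new (f, q, q, f)
  "qftf" → prefix "qft" already present; 1 new (f)
  "ftdtt" → prefix "ft" already present; 3 new (d, t, t)
  "tqft" → prefix "t" already present; 3 new (q, f, t)
  "ffdq" → prefix "ff" already present; 2 new (d, q)
  "fqtqqf" → prefix "f" already present; 5 new (q, t, q, q, f)
  "qftqqtdf" → prefix "qft" already present; 5 new (q, q, t, d, f)
  "tff" → prefix "tf" already present; 1 new (f)
  "dtttdq" → prefix "dt" already present; 4 new (t, t, d, q)
Total nodes = 3 + 3 + 6 + 6 + 2 + 3 + 4 + 1 + 3 + 3 + 2 + 5 + 5 + 1 + 4 = 51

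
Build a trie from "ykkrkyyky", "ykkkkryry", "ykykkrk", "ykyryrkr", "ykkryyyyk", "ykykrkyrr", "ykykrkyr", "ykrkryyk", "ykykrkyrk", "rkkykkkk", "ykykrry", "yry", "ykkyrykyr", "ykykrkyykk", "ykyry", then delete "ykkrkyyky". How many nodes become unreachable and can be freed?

A node on "ykkrkyyky"'s path can go only if nothing else ends at it or branches off below it.
The suffix "kyyky" (5 nodes) is used only by "ykkrkyyky"; the node for "ykkr" still has the child "y", so pruning stops there.
Nodes removed: 5

5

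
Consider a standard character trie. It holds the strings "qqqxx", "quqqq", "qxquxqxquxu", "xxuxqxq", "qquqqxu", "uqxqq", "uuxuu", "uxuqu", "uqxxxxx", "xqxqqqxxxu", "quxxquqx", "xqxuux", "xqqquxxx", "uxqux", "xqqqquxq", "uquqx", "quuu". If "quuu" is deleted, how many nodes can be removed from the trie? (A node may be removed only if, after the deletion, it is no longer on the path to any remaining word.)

Walk "quuu" from the leaf back toward the root, removing each node that no remaining word uses.
The suffix "uu" (2 nodes) is used only by "quuu"; the node for "qu" still has the child "q", so pruning stops there.
Nodes removed: 2

2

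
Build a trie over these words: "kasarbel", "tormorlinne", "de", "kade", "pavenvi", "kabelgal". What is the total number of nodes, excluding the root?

Insert word by word; a character creates a node only if that edge doesn't already exist:
  "kasarbel" → 8 new (k, a, s, a, r, b, e, l)
  "tormorlinne" → 11 new (t, o, r, m, o, r, l, i, n, n, e)
  "de" → 2 new (d, e)
  "kade" → prefix "ka" already present; 2 new (d, e)
  "pavenvi" → 7 new (p, a, v, e, n, v, i)
  "kabelgal" → prefix "ka" already present; 6 new (b, e, l, g, a, l)
Total nodes = 8 + 11 + 2 + 2 + 7 + 6 = 36

36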